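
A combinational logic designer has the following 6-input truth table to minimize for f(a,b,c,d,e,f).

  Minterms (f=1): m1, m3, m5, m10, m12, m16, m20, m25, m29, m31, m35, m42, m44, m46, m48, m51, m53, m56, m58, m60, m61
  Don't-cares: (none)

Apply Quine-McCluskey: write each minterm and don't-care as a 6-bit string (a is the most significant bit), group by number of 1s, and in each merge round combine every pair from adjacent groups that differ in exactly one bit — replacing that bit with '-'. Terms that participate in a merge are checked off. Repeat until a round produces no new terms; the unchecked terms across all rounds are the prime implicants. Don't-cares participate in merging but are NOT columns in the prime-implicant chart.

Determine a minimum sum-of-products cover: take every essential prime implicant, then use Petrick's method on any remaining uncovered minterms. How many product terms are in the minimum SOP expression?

13

size-2^0 implicants → 000001(✓)  000011(✓)  000101(✓)  001010(✓)  001100(✓)  010000(✓)  010100(✓)  011001(✓)  011101(✓)  011111(✓)  100011(✓)  101010(✓)  101100(✓)  101110(✓)  110000(✓)  110011(✓)  110101(✓)  111000(✓)  111010(✓)  111100(✓)  111101(✓)
size-2^1 implicants → -00011  -01010  -01100  -10000  -11101  000-01  0000-1  010-00  011-01  0111-1  1-0011  1-1010  1-1100  101-10  1011-0  11-000  11-101  111-00  1110-0  11110-
Unchecked terms (primes): -00011, -01010, -01100, -10000, -11101, 000-01, 0000-1, 010-00, 011-01, 0111-1, 1-0011, 1-1010, 1-1100, 101-10, 1011-0, 11-000, 11-101, 111-00, 1110-0, 11110-
Minterm coverage:
  m1 ⊆ 000-01,0000-1
  m3 ⊆ -00011,0000-1
  m5 ⊆ 000-01 [E]
  m10 ⊆ -01010 [E]
  m12 ⊆ -01100 [E]
  m16 ⊆ -10000,010-00
  m20 ⊆ 010-00 [E]
  m25 ⊆ 011-01 [E]
  m29 ⊆ -11101,011-01,0111-1
  m31 ⊆ 0111-1 [E]
  m35 ⊆ -00011,1-0011
  m42 ⊆ -01010,1-1010,101-10
  m44 ⊆ -01100,1-1100,1011-0
  m46 ⊆ 101-10,1011-0
  m48 ⊆ -10000,11-000
  m51 ⊆ 1-0011 [E]
  m53 ⊆ 11-101 [E]
  m56 ⊆ 11-000,111-00,1110-0
  m58 ⊆ 1-1010,1110-0
  m60 ⊆ 1-1100,111-00,11110-
  m61 ⊆ -11101,11-101,11110-
E = {-01010, -01100, 000-01, 010-00, 011-01, 0111-1, 1-0011, 11-101}
Petrick residual → -00011, -10000, 1-1010, 101-10, 111-00
Cover = b'c'd'ef + b'cd'ef' + b'cde'f' + bc'd'e'f' + a'b'c'e'f + a'bc'e'f' + a'bce'f + a'bcdf + ac'd'ef + acd'ef' + ab'cef' + abde'f + abce'f'  |cover|=13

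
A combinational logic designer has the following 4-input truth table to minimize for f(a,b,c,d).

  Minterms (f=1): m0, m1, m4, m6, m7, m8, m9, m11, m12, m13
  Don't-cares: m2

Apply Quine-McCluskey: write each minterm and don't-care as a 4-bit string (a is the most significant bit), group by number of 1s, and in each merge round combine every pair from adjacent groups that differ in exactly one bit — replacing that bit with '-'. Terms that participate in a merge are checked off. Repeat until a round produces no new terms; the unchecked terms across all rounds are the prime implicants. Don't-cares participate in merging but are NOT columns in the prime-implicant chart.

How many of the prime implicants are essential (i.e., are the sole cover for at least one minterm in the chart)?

Round 0: 0000✓ 0001✓ 0010✓ 0100✓ 0110✓ 0111✓ 1000✓ 1001✓ 1011✓ 1100✓ 1101✓
Round 1: -000✓ -001✓ -100✓ 0-00✓ 0-10✓ 00-0✓ 000-✓ 01-0✓ 011- 1-00✓ 1-01✓ 10-1 100-✓ 110-✓
Round 2: --00 -00- 0--0 1-0-
PIs = {--00, -00-, 0--0, 011-, 1-0-, 10-1}
Coverage chart:
  m0: --00,-00-,0--0
  m1: -00- ←essential
  m4: --00,0--0
  m6: 0--0,011-
  m7: 011- ←essential
  m8: --00,-00-,1-0-
  m9: -00-,1-0-,10-1
  m11: 10-1 ←essential
  m12: --00,1-0-
  m13: 1-0- ←essential
Essential: -00-, 011-, 1-0-, 10-1

4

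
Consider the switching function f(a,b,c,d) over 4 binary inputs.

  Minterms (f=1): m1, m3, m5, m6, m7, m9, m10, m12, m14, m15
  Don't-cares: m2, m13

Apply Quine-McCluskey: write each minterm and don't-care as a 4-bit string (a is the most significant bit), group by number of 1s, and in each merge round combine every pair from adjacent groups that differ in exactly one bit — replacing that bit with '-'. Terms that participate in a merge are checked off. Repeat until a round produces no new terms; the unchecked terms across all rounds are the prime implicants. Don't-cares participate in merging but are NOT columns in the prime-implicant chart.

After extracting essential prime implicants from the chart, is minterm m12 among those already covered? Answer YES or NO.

Round 0: 0001✓ 0010✓ 0011✓ 0101✓ 0110✓ 0111✓ 1001✓ 1010✓ 1100✓ 1101✓ 1110✓ 1111✓
Round 1: -001✓ -010✓ -101✓ -110✓ -111✓ 0-01✓ 0-10✓ 0-11✓ 00-1✓ 001-✓ 01-1✓ 011-✓ 1-01✓ 1-10✓ 11-0✓ 11-1✓ 110-✓ 111-✓
Round 2: --01 --10 -1-1 -11- 0--1 0-1- 11--
PIs = {--01, --10, -1-1, -11-, 0--1, 0-1-, 11--}
Coverage chart:
  m1: --01,0--1
  m3: 0--1,0-1-
  m5: --01,-1-1,0--1
  m6: --10,-11-,0-1-
  m7: -1-1,-11-,0--1,0-1-
  m9: --01 ←essential
  m10: --10 ←essential
  m12: 11-- ←essential
  m14: --10,-11-,11--
  m15: -1-1,-11-,11--
Essential: --01, --10, 11--

YES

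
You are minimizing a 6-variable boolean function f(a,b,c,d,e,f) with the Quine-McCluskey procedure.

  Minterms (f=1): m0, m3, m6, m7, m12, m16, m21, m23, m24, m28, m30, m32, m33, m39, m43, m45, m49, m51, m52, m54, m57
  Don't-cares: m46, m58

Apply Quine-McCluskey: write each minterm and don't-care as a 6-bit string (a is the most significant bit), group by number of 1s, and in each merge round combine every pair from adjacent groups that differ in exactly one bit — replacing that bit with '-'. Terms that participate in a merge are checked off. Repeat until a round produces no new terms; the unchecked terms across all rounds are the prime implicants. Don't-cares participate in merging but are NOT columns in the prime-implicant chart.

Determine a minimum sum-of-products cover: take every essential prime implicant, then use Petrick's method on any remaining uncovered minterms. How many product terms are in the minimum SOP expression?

14

Round 0: 000000✓ 000011✓ 000110✓ 000111✓ 001100✓ 010000✓ 010101✓ 010111✓ 011000✓ 011100✓ 011110✓ 100000✓ 100001✓ 100111✓ 101011 101101 101110 110001✓ 110011✓ 110100✓ 110110✓ 111001✓ 111010
Round 1: -00000 -00111 0-0000 0-0111 0-1100 000-11 00011- 01-000 0101-1 011-00 0111-0 1-0001 10000- 11-001 1100-1 1101-0
PIs = {-00000, -00111, 0-0000, 0-0111, 0-1100, 000-11, 00011-, 01-000, 0101-1, 011-00, 0111-0, 1-0001, 10000-, 101011, 101101, 101110, 11-001, 1100-1, 1101-0, 111010}
Coverage chart:
  m0: -00000,0-0000
  m3: 000-11 ←essential
  m6: 00011- ←essential
  m7: -00111,0-0111,000-11,00011-
  m12: 0-1100 ←essential
  m16: 0-0000,01-000
  m21: 0101-1 ←essential
  m23: 0-0111,0101-1
  m24: 01-000,011-00
  m28: 0-1100,011-00,0111-0
  m30: 0111-0 ←essential
  m32: -00000,10000-
  m33: 1-0001,10000-
  m39: -00111 ←essential
  m43: 101011 ←essential
  m45: 101101 ←essential
  m49: 1-0001,11-001,1100-1
  m51: 1100-1 ←essential
  m52: 1101-0 ←essential
  m54: 1101-0 ←essential
  m57: 11-001 ←essential
Essential: -00111, 0-1100, 000-11, 00011-, 0101-1, 0111-0, 101011, 101101, 11-001, 1100-1, 1101-0
Petrick residual → -00000, 01-000, 1-0001
Min cover (14 terms): b'c'd'e'f' + b'c'def + a'cde'f' + a'b'c'ef + a'b'c'de + a'bd'e'f' + a'bc'df + a'bcdf' + ac'd'e'f + ab'cd'ef + ab'cde'f + abd'e'f + abc'd'f + abc'df'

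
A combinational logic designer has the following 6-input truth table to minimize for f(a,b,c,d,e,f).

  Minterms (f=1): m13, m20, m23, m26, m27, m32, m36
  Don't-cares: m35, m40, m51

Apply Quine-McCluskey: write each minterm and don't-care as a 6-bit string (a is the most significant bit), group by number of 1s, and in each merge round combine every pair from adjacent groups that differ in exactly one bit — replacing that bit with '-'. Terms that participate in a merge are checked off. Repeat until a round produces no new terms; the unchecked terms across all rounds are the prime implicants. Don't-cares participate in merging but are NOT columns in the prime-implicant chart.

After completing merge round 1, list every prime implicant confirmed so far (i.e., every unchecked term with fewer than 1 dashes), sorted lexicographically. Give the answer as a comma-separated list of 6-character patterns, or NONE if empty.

001101, 010100, 010111

[col 0] 001101, 010100, 010111, 011010*, 011011*, 100000*, 100011*, 100100*, 101000*, 110011*
[col 1] 01101-, 1-0011, 10-000, 100-00
Prime implicants: 001101, 010100, 010111, 01101-, 1-0011, 10-000, 100-00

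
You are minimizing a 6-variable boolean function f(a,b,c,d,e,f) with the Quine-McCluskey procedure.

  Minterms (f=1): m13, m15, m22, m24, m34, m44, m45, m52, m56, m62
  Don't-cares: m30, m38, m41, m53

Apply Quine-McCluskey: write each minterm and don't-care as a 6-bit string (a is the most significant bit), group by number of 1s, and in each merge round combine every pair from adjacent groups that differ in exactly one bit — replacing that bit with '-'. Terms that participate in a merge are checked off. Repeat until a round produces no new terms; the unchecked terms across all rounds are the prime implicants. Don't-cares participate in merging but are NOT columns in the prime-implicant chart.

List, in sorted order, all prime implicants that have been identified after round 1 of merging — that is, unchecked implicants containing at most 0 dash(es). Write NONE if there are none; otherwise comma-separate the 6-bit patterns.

size-2^0 implicants → 001101(✓)  001111(✓)  010110(✓)  011000(✓)  011110(✓)  100010(✓)  100110(✓)  101001(✓)  101100(✓)  101101(✓)  110100(✓)  110101(✓)  111000(✓)  111110(✓)
size-2^1 implicants → -01101  -11000  -11110  0011-1  01-110  100-10  101-01  10110-  11010-
Unchecked terms (primes): -01101, -11000, -11110, 0011-1, 01-110, 100-10, 101-01, 10110-, 11010-

NONE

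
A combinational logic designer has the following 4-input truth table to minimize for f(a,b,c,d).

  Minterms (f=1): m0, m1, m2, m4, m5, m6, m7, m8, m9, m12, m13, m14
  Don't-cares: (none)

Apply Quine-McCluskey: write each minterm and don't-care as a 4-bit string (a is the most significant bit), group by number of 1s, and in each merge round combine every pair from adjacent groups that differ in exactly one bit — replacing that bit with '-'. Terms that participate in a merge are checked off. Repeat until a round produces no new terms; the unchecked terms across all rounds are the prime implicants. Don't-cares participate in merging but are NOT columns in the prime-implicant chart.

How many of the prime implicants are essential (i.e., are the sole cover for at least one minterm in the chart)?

4

size-2^0 implicants → 0000(✓)  0001(✓)  0010(✓)  0100(✓)  0101(✓)  0110(✓)  0111(✓)  1000(✓)  1001(✓)  1100(✓)  1101(✓)  1110(✓)
size-2^1 implicants → -000(✓)  -001(✓)  -100(✓)  -101(✓)  -110(✓)  0-00(✓)  0-01(✓)  0-10(✓)  00-0(✓)  000-(✓)  01-0(✓)  01-1(✓)  010-(✓)  011-(✓)  1-00(✓)  1-01(✓)  100-(✓)  11-0(✓)  110-(✓)
size-2^2 implicants → --00(✓)  --01(✓)  -00-(✓)  -1-0  -10-(✓)  0--0  0-0-(✓)  01--  1-0-(✓)
size-2^3 implicants → --0-
Unchecked terms (primes): --0-, -1-0, 0--0, 01--
Minterm coverage:
  m0 ⊆ --0-,0--0
  m1 ⊆ --0- [E]
  m2 ⊆ 0--0 [E]
  m4 ⊆ --0-,-1-0,0--0,01--
  m5 ⊆ --0-,01--
  m6 ⊆ -1-0,0--0,01--
  m7 ⊆ 01-- [E]
  m8 ⊆ --0- [E]
  m9 ⊆ --0- [E]
  m12 ⊆ --0-,-1-0
  m13 ⊆ --0- [E]
  m14 ⊆ -1-0 [E]
E = {--0-, -1-0, 0--0, 01--}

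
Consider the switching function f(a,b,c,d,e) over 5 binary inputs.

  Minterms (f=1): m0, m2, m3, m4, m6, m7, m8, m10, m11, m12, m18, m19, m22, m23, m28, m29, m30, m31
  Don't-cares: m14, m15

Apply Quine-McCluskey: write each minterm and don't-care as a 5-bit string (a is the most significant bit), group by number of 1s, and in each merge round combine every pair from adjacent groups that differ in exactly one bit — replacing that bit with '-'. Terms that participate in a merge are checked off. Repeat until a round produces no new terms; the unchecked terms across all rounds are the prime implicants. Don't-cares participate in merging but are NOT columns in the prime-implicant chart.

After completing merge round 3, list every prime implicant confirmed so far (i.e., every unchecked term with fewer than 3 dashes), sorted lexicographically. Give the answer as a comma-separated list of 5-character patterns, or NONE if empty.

-11-0, 111--

Round 0: 00000✓ 00010✓ 00011✓ 00100✓ 00110✓ 00111✓ 01000✓ 01010✓ 01011✓ 01100✓ 01110✓ 01111✓ 10010✓ 10011✓ 10110✓ 10111✓ 11100✓ 11101✓ 11110✓ 11111✓
Round 1: -0010✓ -0011✓ -0110✓ -0111✓ -1100✓ -1110✓ -1111✓ 0-000✓ 0-010✓ 0-011✓ 0-100✓ 0-110✓ 0-111✓ 00-00✓ 00-10✓ 00-11✓ 000-0✓ 0001-✓ 001-0✓ 0011-✓ 01-00✓ 01-10✓ 01-11✓ 010-0✓ 0101-✓ 011-0✓ 0111-✓ 1-110✓ 1-111✓ 10-10✓ 10-11✓ 1001-✓ 1011-✓ 111-0✓ 111-1✓ 1110-✓ 1111-✓
Round 2: --110✓ --111✓ -0-10✓ -0-11✓ -001-✓ -011-✓ -11-0 -111-✓ 0--00✓ 0--10✓ 0--11✓ 0-0-0✓ 0-01-✓ 0-1-0✓ 0-11-✓ 00--0✓ 00-1-✓ 01--0✓ 01-1-✓ 1-11-✓ 10-1-✓ 111--
Round 3: --11- -0-1- 0---0 0--1-
PIs = {--11-, -0-1-, -11-0, 0---0, 0--1-, 111--}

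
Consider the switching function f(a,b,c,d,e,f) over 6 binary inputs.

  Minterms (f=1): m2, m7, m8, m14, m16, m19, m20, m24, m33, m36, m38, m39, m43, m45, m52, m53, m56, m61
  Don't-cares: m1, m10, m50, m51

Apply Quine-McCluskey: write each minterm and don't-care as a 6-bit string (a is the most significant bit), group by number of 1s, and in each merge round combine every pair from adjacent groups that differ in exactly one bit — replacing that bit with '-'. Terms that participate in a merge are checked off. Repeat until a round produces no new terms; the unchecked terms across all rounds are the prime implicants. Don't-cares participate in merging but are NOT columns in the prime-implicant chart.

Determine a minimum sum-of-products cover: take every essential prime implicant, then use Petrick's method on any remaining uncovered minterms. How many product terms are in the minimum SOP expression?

size-2^0 implicants → 000001(✓)  000010(✓)  000111(✓)  001000(✓)  001010(✓)  001110(✓)  010000(✓)  010011(✓)  010100(✓)  011000(✓)  100001(✓)  100100(✓)  100110(✓)  100111(✓)  101011  101101(✓)  110010(✓)  110011(✓)  110100(✓)  110101(✓)  111000(✓)  111101(✓)
size-2^1 implicants → -00001  -00111  -10011  -10100  -11000  0-1000  00-010  001-10  0010-0  01-000  010-00  1-0100  1-1101  1001-0  10011-  11-101  11001-  11010-
Unchecked terms (primes): -00001, -00111, -10011, -10100, -11000, 0-1000, 00-010, 001-10, 0010-0, 01-000, 010-00, 1-0100, 1-1101, 1001-0, 10011-, 101011, 11-101, 11001-, 11010-
Minterm coverage:
  m2 ⊆ 00-010 [E]
  m7 ⊆ -00111 [E]
  m8 ⊆ 0-1000,0010-0
  m14 ⊆ 001-10 [E]
  m16 ⊆ 01-000,010-00
  m19 ⊆ -10011 [E]
  m20 ⊆ -10100,010-00
  m24 ⊆ -11000,0-1000,01-000
  m33 ⊆ -00001 [E]
  m36 ⊆ 1-0100,1001-0
  m38 ⊆ 1001-0,10011-
  m39 ⊆ -00111,10011-
  m43 ⊆ 101011 [E]
  m45 ⊆ 1-1101 [E]
  m52 ⊆ -10100,1-0100,11010-
  m53 ⊆ 11-101,11010-
  m56 ⊆ -11000 [E]
  m61 ⊆ 1-1101,11-101
E = {-00001, -00111, -10011, -11000, 00-010, 001-10, 1-1101, 101011}
Petrick residual → 0-1000, 010-00, 1001-0, 11010-
Cover = b'c'd'e'f + b'c'def + bc'd'ef + bcd'e'f' + a'cd'e'f' + a'b'd'ef' + a'b'cef' + a'bc'e'f' + acde'f + ab'c'df' + ab'cd'ef + abc'de'  |cover|=12

12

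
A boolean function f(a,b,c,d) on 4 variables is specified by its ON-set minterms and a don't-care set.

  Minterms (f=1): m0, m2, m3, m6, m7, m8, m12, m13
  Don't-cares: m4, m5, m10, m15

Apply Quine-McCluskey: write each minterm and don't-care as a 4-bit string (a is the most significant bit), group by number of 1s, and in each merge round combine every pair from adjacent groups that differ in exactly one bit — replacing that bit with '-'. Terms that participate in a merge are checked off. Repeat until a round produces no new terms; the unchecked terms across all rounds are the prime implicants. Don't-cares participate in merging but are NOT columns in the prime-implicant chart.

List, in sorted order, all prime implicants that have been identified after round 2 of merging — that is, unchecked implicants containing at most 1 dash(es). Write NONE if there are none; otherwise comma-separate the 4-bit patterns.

NONE

[col 0] 0000*, 0010*, 0011*, 0100*, 0101*, 0110*, 0111*, 1000*, 1010*, 1100*, 1101*, 1111*
[col 1] -000*, -010*, -100*, -101*, -111*, 0-00*, 0-10*, 0-11*, 00-0*, 001-*, 01-0*, 01-1*, 010-*, 011-*, 1-00*, 10-0*, 11-1*, 110-*
[col 2] --00, -0-0, -1-1, -10-, 0--0, 0-1-, 01--
Prime implicants: --00, -0-0, -1-1, -10-, 0--0, 0-1-, 01--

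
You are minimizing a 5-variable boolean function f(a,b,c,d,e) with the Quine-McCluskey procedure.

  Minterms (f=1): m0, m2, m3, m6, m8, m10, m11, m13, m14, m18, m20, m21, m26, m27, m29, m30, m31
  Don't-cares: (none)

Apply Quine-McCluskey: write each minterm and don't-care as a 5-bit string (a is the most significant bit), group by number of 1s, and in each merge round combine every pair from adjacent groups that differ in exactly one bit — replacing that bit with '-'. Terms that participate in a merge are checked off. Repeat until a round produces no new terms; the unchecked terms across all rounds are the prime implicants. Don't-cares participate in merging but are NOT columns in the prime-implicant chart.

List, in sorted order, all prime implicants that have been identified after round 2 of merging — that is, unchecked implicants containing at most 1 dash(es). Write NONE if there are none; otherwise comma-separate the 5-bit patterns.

-1101, 1-101, 1010-, 111-1

Round 0: 00000✓ 00010✓ 00011✓ 00110✓ 01000✓ 01010✓ 01011✓ 01101✓ 01110✓ 10010✓ 10100✓ 10101✓ 11010✓ 11011✓ 11101✓ 11110✓ 11111✓
Round 1: -0010✓ -1010✓ -1011✓ -1101 -1110✓ 0-000✓ 0-010✓ 0-011✓ 0-110✓ 00-10✓ 000-0✓ 0001-✓ 01-10✓ 010-0✓ 0101-✓ 1-010✓ 1-101 1010- 11-10✓ 11-11✓ 1101-✓ 111-1 1111-✓
Round 2: --010 -1-10 -101- 0--10 0-0-0 0-01- 11-1-
PIs = {--010, -1-10, -101-, -1101, 0--10, 0-0-0, 0-01-, 1-101, 1010-, 11-1-, 111-1}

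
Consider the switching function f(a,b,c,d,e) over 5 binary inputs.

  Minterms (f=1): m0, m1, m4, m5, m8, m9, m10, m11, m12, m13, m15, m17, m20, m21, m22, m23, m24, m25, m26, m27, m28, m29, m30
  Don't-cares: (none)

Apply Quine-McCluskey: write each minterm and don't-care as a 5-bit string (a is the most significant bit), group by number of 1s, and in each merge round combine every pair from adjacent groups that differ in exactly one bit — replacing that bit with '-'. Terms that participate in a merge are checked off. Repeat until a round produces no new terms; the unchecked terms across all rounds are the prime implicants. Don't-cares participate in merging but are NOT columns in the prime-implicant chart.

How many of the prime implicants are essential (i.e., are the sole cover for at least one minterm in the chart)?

5

[col 0] 00000*, 00001*, 00100*, 00101*, 01000*, 01001*, 01010*, 01011*, 01100*, 01101*, 01111*, 10001*, 10100*, 10101*, 10110*, 10111*, 11000*, 11001*, 11010*, 11011*, 11100*, 11101*, 11110*
[col 1] -0001*, -0100*, -0101*, -1000*, -1001*, -1010*, -1011*, -1100*, -1101*, 0-000*, 0-001*, 0-100*, 0-101*, 00-00*, 00-01*, 0000-*, 0010-*, 01-00*, 01-01*, 01-11*, 010-0*, 010-1*, 0100-*, 0101-*, 011-1*, 0110-*, 1-001*, 1-100*, 1-101*, 1-110*, 10-01*, 101-0*, 101-1*, 1010-*, 1011-*, 11-00*, 11-01*, 11-10*, 110-0*, 110-1*, 1100-*, 1101-*, 111-0*, 1110-*
[col 2] --001*, --100*, --101*, -0-01*, -010-*, -1-00*, -1-01*, -10-0*, -10-1*, -100-*, -101-*, -110-*, 0--00*, 0--01*, 0-00-*, 0-10-*, 00-0-*, 01--1, 01-0-*, 010--*, 1--01*, 1-1-0, 1-10-*, 101--, 11--0, 11-0-*, 110--*
[col 3] ---01, --10-, -1-0-, -10--, 0--0-
Prime implicants: ---01, --10-, -1-0-, -10--, 0--0-, 01--1, 1-1-0, 101--, 11--0
PI chart (minterm → PIs covering it):
  0 | 0--0-  (sole → essential)
  1 | ---01,0--0-
  4 | --10-,0--0-
  5 | ---01,--10-,0--0-
  8 | -1-0-,-10--,0--0-
  9 | ---01,-1-0-,-10--,0--0-,01--1
  10 | -10--  (sole → essential)
  11 | -10--,01--1
  12 | --10-,-1-0-,0--0-
  13 | ---01,--10-,-1-0-,0--0-,01--1
  15 | 01--1  (sole → essential)
  17 | ---01  (sole → essential)
  20 | --10-,1-1-0,101--
  21 | ---01,--10-,101--
  22 | 1-1-0,101--
  23 | 101--  (sole → essential)
  24 | -1-0-,-10--,11--0
  25 | ---01,-1-0-,-10--
  26 | -10--,11--0
  27 | -10--  (sole → essential)
  28 | --10-,-1-0-,1-1-0,11--0
  29 | ---01,--10-,-1-0-
  30 | 1-1-0,11--0
Essential prime implicants: ---01, -10--, 0--0-, 01--1, 101--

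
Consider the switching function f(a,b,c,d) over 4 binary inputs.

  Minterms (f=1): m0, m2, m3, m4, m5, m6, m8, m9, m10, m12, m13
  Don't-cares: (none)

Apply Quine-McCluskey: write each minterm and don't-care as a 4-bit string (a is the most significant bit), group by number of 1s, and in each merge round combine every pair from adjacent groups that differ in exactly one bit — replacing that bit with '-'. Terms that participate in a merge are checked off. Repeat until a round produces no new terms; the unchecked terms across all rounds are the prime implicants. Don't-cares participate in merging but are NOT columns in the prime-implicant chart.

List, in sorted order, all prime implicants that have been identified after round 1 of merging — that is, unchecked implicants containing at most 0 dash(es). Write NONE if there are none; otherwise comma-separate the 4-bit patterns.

NONE

[col 0] 0000*, 0010*, 0011*, 0100*, 0101*, 0110*, 1000*, 1001*, 1010*, 1100*, 1101*
[col 1] -000*, -010*, -100*, -101*, 0-00*, 0-10*, 00-0*, 001-, 01-0*, 010-*, 1-00*, 1-01*, 10-0*, 100-*, 110-*
[col 2] --00, -0-0, -10-, 0--0, 1-0-
Prime implicants: --00, -0-0, -10-, 0--0, 001-, 1-0-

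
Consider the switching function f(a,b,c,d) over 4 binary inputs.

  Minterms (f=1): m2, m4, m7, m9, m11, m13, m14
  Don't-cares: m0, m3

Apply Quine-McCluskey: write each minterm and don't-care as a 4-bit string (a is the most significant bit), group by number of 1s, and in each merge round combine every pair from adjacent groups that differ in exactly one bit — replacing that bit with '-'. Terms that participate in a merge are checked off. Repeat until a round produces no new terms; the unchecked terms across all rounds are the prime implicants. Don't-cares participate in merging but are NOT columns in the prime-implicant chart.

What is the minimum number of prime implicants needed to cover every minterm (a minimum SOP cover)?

[col 0] 0000*, 0010*, 0011*, 0100*, 0111*, 1001*, 1011*, 1101*, 1110
[col 1] -011, 0-00, 0-11, 00-0, 001-, 1-01, 10-1
Prime implicants: -011, 0-00, 0-11, 00-0, 001-, 1-01, 10-1, 1110
PI chart (minterm → PIs covering it):
  2 | 00-0,001-
  4 | 0-00  (sole → essential)
  7 | 0-11  (sole → essential)
  9 | 1-01,10-1
  11 | -011,10-1
  13 | 1-01  (sole → essential)
  14 | 1110  (sole → essential)
Essential prime implicants: 0-00, 0-11, 1-01, 1110
Petrick residual → -011, 00-0
Minimum SOP uses 6 PIs: b'cd + a'c'd' + a'cd + a'b'd' + ac'd + abcd'

6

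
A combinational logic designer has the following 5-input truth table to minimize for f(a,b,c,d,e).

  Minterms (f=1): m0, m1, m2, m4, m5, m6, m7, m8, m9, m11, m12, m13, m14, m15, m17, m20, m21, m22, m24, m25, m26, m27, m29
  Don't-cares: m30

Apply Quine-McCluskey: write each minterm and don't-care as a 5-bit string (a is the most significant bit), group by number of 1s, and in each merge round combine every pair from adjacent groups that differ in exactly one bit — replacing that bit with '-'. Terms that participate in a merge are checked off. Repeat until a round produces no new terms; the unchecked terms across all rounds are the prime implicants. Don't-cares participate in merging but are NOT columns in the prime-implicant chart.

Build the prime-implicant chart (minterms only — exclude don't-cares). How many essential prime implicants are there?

3

Round 0: 00000✓ 00001✓ 00010✓ 00100✓ 00101✓ 00110✓ 00111✓ 01000✓ 01001✓ 01011✓ 01100✓ 01101✓ 01110✓ 01111✓ 10001✓ 10100✓ 10101✓ 10110✓ 11000✓ 11001✓ 11010✓ 11011✓ 11101✓ 11110✓
Round 1: -0001✓ -0100✓ -0101✓ -0110✓ -1000✓ -1001✓ -1011✓ -1101✓ -1110✓ 0-000✓ 0-001✓ 0-100✓ 0-101✓ 0-110✓ 0-111✓ 00-00✓ 00-01✓ 00-10✓ 000-0✓ 0000-✓ 001-0✓ 001-1✓ 0010-✓ 0011-✓ 01-00✓ 01-01✓ 01-11✓ 010-1✓ 0100-✓ 011-0✓ 011-1✓ 0110-✓ 0111-✓ 1-001✓ 1-101✓ 1-110✓ 10-01✓ 101-0✓ 1010-✓ 11-01✓ 11-10 110-0✓ 110-1✓ 1100-✓ 1101-✓
Round 2: --001✓ --101✓ --110 -0-01✓ -01-0 -010- -1-01✓ -10-1 -100- 0--00✓ 0--01✓ 0-00-✓ 0-1-0✓ 0-1-1✓ 0-10-✓ 0-11-✓ 00--0 00-0-✓ 001--✓ 01--1 01-0-✓ 011--✓ 1--01✓ 110--
Round 3: ---01 0--0- 0-1--
PIs = {---01, --110, -01-0, -010-, -10-1, -100-, 0--0-, 0-1--, 00--0, 01--1, 11-10, 110--}
Coverage chart:
  m0: 0--0-,00--0
  m1: ---01,0--0-
  m2: 00--0 ←essential
  m4: -01-0,-010-,0--0-,0-1--,00--0
  m5: ---01,-010-,0--0-,0-1--
  m6: --110,-01-0,0-1--,00--0
  m7: 0-1-- ←essential
  m8: -100-,0--0-
  m9: ---01,-10-1,-100-,0--0-,01--1
  m11: -10-1,01--1
  m12: 0--0-,0-1--
  m13: ---01,0--0-,0-1--,01--1
  m14: --110,0-1--
  m15: 0-1--,01--1
  m17: ---01 ←essential
  m20: -01-0,-010-
  m21: ---01,-010-
  m22: --110,-01-0
  m24: -100-,110--
  m25: ---01,-10-1,-100-,110--
  m26: 11-10,110--
  m27: -10-1,110--
  m29: ---01 ←essential
Essential: ---01, 0-1--, 00--0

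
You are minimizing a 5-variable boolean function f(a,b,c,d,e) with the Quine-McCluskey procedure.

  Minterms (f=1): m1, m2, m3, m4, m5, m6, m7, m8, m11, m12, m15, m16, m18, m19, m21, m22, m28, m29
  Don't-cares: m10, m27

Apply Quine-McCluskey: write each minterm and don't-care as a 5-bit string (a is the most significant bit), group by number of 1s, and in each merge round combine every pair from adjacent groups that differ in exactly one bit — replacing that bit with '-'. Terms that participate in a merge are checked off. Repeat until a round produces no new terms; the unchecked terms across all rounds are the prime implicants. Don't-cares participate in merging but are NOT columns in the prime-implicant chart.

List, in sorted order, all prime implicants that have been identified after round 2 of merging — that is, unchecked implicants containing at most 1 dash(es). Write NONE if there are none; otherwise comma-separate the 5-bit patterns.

size-2^0 implicants → 00001(✓)  00010(✓)  00011(✓)  00100(✓)  00101(✓)  00110(✓)  00111(✓)  01000(✓)  01010(✓)  01011(✓)  01100(✓)  01111(✓)  10000(✓)  10010(✓)  10011(✓)  10101(✓)  10110(✓)  11011(✓)  11100(✓)  11101(✓)
size-2^1 implicants → -0010(✓)  -0011(✓)  -0101  -0110(✓)  -1011(✓)  -1100  0-010(✓)  0-011(✓)  0-100  0-111(✓)  00-01(✓)  00-10(✓)  00-11(✓)  000-1(✓)  0001-(✓)  001-0(✓)  001-1(✓)  0010-(✓)  0011-(✓)  01-00  01-11(✓)  010-0  0101-(✓)  1-011(✓)  1-101  10-10(✓)  100-0  1001-(✓)  1110-
size-2^2 implicants → --011  -0-10  -001-  0--11  0-01-  00--1  00-1-  001--
Unchecked terms (primes): --011, -0-10, -001-, -0101, -1100, 0--11, 0-01-, 0-100, 00--1, 00-1-, 001--, 01-00, 010-0, 1-101, 100-0, 1110-

-0101, -1100, 0-100, 01-00, 010-0, 1-101, 100-0, 1110-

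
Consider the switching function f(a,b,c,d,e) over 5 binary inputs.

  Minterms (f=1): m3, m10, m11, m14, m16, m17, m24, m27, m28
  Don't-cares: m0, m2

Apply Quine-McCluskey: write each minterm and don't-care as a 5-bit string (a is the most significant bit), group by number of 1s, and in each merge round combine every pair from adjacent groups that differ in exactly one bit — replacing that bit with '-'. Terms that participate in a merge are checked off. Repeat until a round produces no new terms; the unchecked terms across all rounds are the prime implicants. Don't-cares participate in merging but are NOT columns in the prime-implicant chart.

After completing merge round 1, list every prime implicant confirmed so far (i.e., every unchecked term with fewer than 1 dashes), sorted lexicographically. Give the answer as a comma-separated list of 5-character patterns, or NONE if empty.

NONE

size-2^0 implicants → 00000(✓)  00010(✓)  00011(✓)  01010(✓)  01011(✓)  01110(✓)  10000(✓)  10001(✓)  11000(✓)  11011(✓)  11100(✓)
size-2^1 implicants → -0000  -1011  0-010(✓)  0-011(✓)  000-0  0001-(✓)  01-10  0101-(✓)  1-000  1000-  11-00
size-2^2 implicants → 0-01-
Unchecked terms (primes): -0000, -1011, 0-01-, 000-0, 01-10, 1-000, 1000-, 11-00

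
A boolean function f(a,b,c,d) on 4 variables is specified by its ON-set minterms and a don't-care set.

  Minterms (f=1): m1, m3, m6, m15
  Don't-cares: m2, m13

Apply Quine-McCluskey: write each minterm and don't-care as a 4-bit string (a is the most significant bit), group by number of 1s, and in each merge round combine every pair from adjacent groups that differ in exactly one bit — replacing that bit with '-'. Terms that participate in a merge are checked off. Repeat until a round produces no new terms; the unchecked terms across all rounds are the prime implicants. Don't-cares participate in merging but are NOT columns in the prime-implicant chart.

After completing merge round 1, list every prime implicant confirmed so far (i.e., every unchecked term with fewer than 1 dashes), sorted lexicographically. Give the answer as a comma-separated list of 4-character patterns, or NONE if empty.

Round 0: 0001✓ 0010✓ 0011✓ 0110✓ 1101✓ 1111✓
Round 1: 0-10 00-1 001- 11-1
PIs = {0-10, 00-1, 001-, 11-1}

NONE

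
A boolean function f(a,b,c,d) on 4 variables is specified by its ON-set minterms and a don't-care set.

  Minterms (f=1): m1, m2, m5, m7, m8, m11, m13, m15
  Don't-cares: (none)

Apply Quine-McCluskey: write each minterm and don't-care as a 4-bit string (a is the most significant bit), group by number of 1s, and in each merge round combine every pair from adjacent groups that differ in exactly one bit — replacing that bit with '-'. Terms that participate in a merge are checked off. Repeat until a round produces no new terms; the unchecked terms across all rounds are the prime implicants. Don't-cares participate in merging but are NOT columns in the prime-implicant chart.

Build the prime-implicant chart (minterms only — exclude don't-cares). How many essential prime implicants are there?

5

Round 0: 0001✓ 0010 0101✓ 0111✓ 1000 1011✓ 1101✓ 1111✓
Round 1: -101✓ -111✓ 0-01 01-1✓ 1-11 11-1✓
Round 2: -1-1
PIs = {-1-1, 0-01, 0010, 1-11, 1000}
Coverage chart:
  m1: 0-01 ←essential
  m2: 0010 ←essential
  m5: -1-1,0-01
  m7: -1-1 ←essential
  m8: 1000 ←essential
  m11: 1-11 ←essential
  m13: -1-1 ←essential
  m15: -1-1,1-11
Essential: -1-1, 0-01, 0010, 1-11, 1000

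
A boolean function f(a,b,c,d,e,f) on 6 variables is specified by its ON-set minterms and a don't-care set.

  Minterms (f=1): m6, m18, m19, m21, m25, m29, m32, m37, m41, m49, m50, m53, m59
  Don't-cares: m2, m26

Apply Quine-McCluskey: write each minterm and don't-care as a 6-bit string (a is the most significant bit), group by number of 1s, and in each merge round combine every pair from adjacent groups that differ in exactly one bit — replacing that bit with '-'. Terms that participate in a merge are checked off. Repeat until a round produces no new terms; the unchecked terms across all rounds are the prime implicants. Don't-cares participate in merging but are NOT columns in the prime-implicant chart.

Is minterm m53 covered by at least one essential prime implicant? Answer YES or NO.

Round 0: 000010✓ 000110✓ 010010✓ 010011✓ 010101✓ 011001✓ 011010✓ 011101✓ 100000 100101✓ 101001 110001✓ 110010✓ 110101✓ 111011
Round 1: -10010 -10101 0-0010 000-10 01-010 01-101 01001- 011-01 1-0101 110-01
PIs = {-10010, -10101, 0-0010, 000-10, 01-010, 01-101, 01001-, 011-01, 1-0101, 100000, 101001, 110-01, 111011}
Coverage chart:
  m6: 000-10 ←essential
  m18: -10010,0-0010,01-010,01001-
  m19: 01001- ←essential
  m21: -10101,01-101
  m25: 011-01 ←essential
  m29: 01-101,011-01
  m32: 100000 ←essential
  m37: 1-0101 ←essential
  m41: 101001 ←essential
  m49: 110-01 ←essential
  m50: -10010 ←essential
  m53: -10101,1-0101,110-01
  m59: 111011 ←essential
Essential: -10010, 000-10, 01001-, 011-01, 1-0101, 100000, 101001, 110-01, 111011

YES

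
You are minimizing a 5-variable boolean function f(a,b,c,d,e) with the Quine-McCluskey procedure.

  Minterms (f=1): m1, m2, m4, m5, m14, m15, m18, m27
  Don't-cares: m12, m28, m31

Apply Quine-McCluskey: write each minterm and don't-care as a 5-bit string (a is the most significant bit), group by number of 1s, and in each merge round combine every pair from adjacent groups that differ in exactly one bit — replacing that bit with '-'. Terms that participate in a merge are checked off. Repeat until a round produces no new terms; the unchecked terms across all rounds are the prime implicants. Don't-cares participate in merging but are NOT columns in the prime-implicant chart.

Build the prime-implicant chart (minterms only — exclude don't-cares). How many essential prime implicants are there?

Round 0: 00001✓ 00010✓ 00100✓ 00101✓ 01100✓ 01110✓ 01111✓ 10010✓ 11011✓ 11100✓ 11111✓
Round 1: -0010 -1100 -1111 0-100 00-01 0010- 011-0 0111- 11-11
PIs = {-0010, -1100, -1111, 0-100, 00-01, 0010-, 011-0, 0111-, 11-11}
Coverage chart:
  m1: 00-01 ←essential
  m2: -0010 ←essential
  m4: 0-100,0010-
  m5: 00-01,0010-
  m14: 011-0,0111-
  m15: -1111,0111-
  m18: -0010 ←essential
  m27: 11-11 ←essential
Essential: -0010, 00-01, 11-11

3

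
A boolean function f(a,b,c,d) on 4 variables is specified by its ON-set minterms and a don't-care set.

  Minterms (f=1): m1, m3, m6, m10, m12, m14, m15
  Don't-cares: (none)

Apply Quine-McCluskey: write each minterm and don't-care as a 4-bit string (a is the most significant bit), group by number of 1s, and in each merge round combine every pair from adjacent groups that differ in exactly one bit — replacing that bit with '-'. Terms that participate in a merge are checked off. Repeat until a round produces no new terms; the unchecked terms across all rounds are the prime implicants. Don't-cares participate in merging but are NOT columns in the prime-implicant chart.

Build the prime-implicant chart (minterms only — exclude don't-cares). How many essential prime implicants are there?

size-2^0 implicants → 0001(✓)  0011(✓)  0110(✓)  1010(✓)  1100(✓)  1110(✓)  1111(✓)
size-2^1 implicants → -110  00-1  1-10  11-0  111-
Unchecked terms (primes): -110, 00-1, 1-10, 11-0, 111-
Minterm coverage:
  m1 ⊆ 00-1 [E]
  m3 ⊆ 00-1 [E]
  m6 ⊆ -110 [E]
  m10 ⊆ 1-10 [E]
  m12 ⊆ 11-0 [E]
  m14 ⊆ -110,1-10,11-0,111-
  m15 ⊆ 111- [E]
E = {-110, 00-1, 1-10, 11-0, 111-}

5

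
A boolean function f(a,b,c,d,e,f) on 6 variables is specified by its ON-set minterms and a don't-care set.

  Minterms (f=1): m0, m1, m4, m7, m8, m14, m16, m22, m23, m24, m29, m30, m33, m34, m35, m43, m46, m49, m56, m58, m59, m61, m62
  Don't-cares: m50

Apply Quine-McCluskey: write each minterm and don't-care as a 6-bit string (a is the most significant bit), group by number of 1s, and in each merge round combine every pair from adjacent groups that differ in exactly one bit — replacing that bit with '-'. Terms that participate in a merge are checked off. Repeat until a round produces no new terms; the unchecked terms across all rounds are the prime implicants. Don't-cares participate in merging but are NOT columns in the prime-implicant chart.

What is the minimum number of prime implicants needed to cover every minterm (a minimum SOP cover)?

11

size-2^0 implicants → 000000(✓)  000001(✓)  000100(✓)  000111(✓)  001000(✓)  001110(✓)  010000(✓)  010110(✓)  010111(✓)  011000(✓)  011101(✓)  011110(✓)  100001(✓)  100010(✓)  100011(✓)  101011(✓)  101110(✓)  110001(✓)  110010(✓)  111000(✓)  111010(✓)  111011(✓)  111101(✓)  111110(✓)
size-2^1 implicants → -00001  -01110(✓)  -11000  -11101  -11110(✓)  0-0000(✓)  0-0111  0-1000(✓)  0-1110(✓)  00-000(✓)  000-00  00000-  01-000(✓)  01-110  01011-  1-0001  1-0010  1-1011  1-1110(✓)  10-011  1000-1  10001-  11-010  111-10  1110-0  11101-
size-2^2 implicants → --1110  0--000
Unchecked terms (primes): --1110, -00001, -11000, -11101, 0--000, 0-0111, 000-00, 00000-, 01-110, 01011-, 1-0001, 1-0010, 1-1011, 10-011, 1000-1, 10001-, 11-010, 111-10, 1110-0, 11101-
Minterm coverage:
  m0 ⊆ 0--000,000-00,00000-
  m1 ⊆ -00001,00000-
  m4 ⊆ 000-00 [E]
  m7 ⊆ 0-0111 [E]
  m8 ⊆ 0--000 [E]
  m14 ⊆ --1110 [E]
  m16 ⊆ 0--000 [E]
  m22 ⊆ 01-110,01011-
  m23 ⊆ 0-0111,01011-
  m24 ⊆ -11000,0--000
  m29 ⊆ -11101 [E]
  m30 ⊆ --1110,01-110
  m33 ⊆ -00001,1-0001,1000-1
  m34 ⊆ 1-0010,10001-
  m35 ⊆ 10-011,1000-1,10001-
  m43 ⊆ 1-1011,10-011
  m46 ⊆ --1110 [E]
  m49 ⊆ 1-0001 [E]
  m56 ⊆ -11000,1110-0
  m58 ⊆ 11-010,111-10,1110-0,11101-
  m59 ⊆ 1-1011,11101-
  m61 ⊆ -11101 [E]
  m62 ⊆ --1110,111-10
E = {--1110, -11101, 0--000, 0-0111, 000-00, 1-0001}
Petrick residual → -00001, 01-110, 1-1011, 10001-, 1110-0
Cover = cdef' + b'c'd'e'f + bcde'f + a'd'e'f' + a'c'def + a'b'c'e'f' + a'bdef' + ac'd'e'f + acd'ef + ab'c'd'e + abcd'f'  |cover|=11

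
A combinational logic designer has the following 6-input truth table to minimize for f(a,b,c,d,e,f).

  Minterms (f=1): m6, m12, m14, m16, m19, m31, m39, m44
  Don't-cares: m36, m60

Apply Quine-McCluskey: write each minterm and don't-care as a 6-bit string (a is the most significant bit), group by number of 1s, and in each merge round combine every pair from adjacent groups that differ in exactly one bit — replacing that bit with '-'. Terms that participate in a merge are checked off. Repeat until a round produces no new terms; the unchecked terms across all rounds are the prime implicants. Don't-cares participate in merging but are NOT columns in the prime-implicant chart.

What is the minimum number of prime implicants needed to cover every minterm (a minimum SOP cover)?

[col 0] 000110*, 001100*, 001110*, 010000, 010011, 011111, 100100*, 100111, 101100*, 111100*
[col 1] -01100, 00-110, 0011-0, 1-1100, 10-100
Prime implicants: -01100, 00-110, 0011-0, 010000, 010011, 011111, 1-1100, 10-100, 100111
PI chart (minterm → PIs covering it):
  6 | 00-110  (sole → essential)
  12 | -01100,0011-0
  14 | 00-110,0011-0
  16 | 010000  (sole → essential)
  19 | 010011  (sole → essential)
  31 | 011111  (sole → essential)
  39 | 100111  (sole → essential)
  44 | -01100,1-1100,10-100
Essential prime implicants: 00-110, 010000, 010011, 011111, 100111
Petrick residual → -01100
Minimum SOP uses 6 PIs: b'cde'f' + a'b'def' + a'bc'd'e'f' + a'bc'd'ef + a'bcdef + ab'c'def

6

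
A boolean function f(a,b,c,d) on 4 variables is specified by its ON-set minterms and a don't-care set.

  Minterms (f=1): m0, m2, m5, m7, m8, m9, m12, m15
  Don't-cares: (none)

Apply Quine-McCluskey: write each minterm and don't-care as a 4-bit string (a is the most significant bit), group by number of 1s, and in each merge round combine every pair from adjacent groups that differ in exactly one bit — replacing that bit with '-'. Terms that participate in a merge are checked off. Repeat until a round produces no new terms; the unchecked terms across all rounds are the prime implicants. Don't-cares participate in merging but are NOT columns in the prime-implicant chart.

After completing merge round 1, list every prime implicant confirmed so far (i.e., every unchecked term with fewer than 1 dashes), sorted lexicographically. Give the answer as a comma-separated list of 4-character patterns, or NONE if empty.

Round 0: 0000✓ 0010✓ 0101✓ 0111✓ 1000✓ 1001✓ 1100✓ 1111✓
Round 1: -000 -111 00-0 01-1 1-00 100-
PIs = {-000, -111, 00-0, 01-1, 1-00, 100-}

NONE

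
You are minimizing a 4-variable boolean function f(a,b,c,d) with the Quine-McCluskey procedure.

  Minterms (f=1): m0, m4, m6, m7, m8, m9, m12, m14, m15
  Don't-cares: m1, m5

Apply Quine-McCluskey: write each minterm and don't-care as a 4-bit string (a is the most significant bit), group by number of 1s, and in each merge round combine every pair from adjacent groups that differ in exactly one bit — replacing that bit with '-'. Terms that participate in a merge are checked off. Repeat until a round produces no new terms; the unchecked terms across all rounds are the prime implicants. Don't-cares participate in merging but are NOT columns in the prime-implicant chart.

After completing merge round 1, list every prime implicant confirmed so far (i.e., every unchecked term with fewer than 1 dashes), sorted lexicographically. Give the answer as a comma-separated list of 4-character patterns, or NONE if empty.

Round 0: 0000✓ 0001✓ 0100✓ 0101✓ 0110✓ 0111✓ 1000✓ 1001✓ 1100✓ 1110✓ 1111✓
Round 1: -000✓ -001✓ -100✓ -110✓ -111✓ 0-00✓ 0-01✓ 000-✓ 01-0✓ 01-1✓ 010-✓ 011-✓ 1-00✓ 100-✓ 11-0✓ 111-✓
Round 2: --00 -00- -1-0 -11- 0-0- 01--
PIs = {--00, -00-, -1-0, -11-, 0-0-, 01--}

NONE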